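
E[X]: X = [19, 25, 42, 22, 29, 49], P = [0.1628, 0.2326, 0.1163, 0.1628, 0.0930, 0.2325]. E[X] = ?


E[X] = 19*0.1628 + 25*0.2326 + 42*0.1163 + 22*0.1628 + 29*0.0930 + 49*0.2325
= 3.0932 + 5.8150 + 4.8846 + 3.5816 + 2.6970 + 11.3925
= 31.4639

E[X] = 31.4639


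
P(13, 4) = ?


P(13,4) = 13!/9!
= 6227020800/362880
= 17160

P(13,4) = 17160


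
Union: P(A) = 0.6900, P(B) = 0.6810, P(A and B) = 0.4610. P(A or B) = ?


P(A∪B) = 0.6900 + 0.6810 - 0.4610
= 1.3710 - 0.4610
= 0.9100

P(A∪B) = 0.9100


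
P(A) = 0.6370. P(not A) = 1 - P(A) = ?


P(not A) = 1 - 0.6370 = 0.3630

P(not A) = 0.3630


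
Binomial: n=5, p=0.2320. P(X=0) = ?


C(5,0) = 1
p^0 = 1.000000
(1-p)^5 = 0.267181
P = 1 * 1.000000 * 0.267181 = 0.2672

P(X=0) = 0.2672


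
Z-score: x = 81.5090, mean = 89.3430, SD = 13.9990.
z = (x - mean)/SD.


z = (81.5090 - 89.3430)/13.9990
= -7.8340/13.9990
= -0.5596

z = -0.5596


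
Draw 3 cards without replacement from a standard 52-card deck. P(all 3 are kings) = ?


P(all kings) = (4/52) × (3/51) × (2/50)
= 0.0002

P = 0.0002


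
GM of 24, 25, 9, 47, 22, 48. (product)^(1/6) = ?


Product = 24 × 25 × 9 × 47 × 22 × 48 = 268012800
GM = 268012800^(1/6) = 25.3917

GM = 25.3917


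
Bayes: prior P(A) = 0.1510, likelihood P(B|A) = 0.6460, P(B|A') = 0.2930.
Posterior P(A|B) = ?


P(B) = P(B|A)*P(A) + P(B|A')*P(A')
= 0.6460*0.1510 + 0.2930*0.8490
= 0.097546 + 0.248757 = 0.346303
P(A|B) = 0.097546/0.346303 = 0.2817

P(A|B) = 0.2817


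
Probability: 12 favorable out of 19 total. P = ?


P = 12/19 = 0.6316

P = 0.6316


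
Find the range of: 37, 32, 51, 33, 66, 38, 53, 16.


Max = 66, Min = 16
Range = 66 - 16 = 50

Range = 50


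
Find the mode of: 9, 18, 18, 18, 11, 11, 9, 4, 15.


Frequencies: 4:1, 9:2, 11:2, 15:1, 18:3
Max frequency = 3
Mode = 18

Mode = 18


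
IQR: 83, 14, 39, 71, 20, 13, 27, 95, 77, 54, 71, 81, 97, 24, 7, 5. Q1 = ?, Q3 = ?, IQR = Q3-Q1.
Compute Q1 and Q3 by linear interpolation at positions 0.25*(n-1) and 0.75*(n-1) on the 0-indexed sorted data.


Sorted: 5, 7, 13, 14, 20, 24, 27, 39, 54, 71, 71, 77, 81, 83, 95, 97
Q1 (25th %ile) = 18.5000
Q3 (75th %ile) = 78.0000
IQR = 78.0000 - 18.5000 = 59.5000

IQR = 59.5000


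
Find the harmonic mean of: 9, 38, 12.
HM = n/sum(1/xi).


Sum of reciprocals = 1/9 + 1/38 + 1/12 = 0.220760
HM = 3/0.220760 = 13.5894

HM = 13.5894


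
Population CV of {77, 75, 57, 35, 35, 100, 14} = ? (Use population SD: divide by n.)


Mean = 56.1429
SD = 27.7356
CV = (27.7356/56.1429)*100 = 49.4019%

CV = 49.4019%


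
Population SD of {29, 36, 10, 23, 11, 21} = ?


Mean = 21.6667
Variance = 85.2222
SD = sqrt(85.2222) = 9.2316

SD = 9.2316


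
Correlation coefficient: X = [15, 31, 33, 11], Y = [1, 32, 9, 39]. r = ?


Mean X = 22.5000, Mean Y = 20.2500
SD X = 9.630680, SD Y = 15.706289
Cov = -22.375000
r = -22.375000/(9.630680*15.706289) = -0.1479

r = -0.1479


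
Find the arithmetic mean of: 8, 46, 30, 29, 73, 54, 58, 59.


Sum = 8 + 46 + 30 + 29 + 73 + 54 + 58 + 59 = 357
n = 8
Mean = 357/8 = 44.6250

Mean = 44.6250


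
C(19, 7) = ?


C(19,7) = 19!/(7! × 12!)
= 121645100408832000/(5040 × 479001600)
= 50388

C(19,7) = 50388


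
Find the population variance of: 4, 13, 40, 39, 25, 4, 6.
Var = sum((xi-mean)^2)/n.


Mean = 18.7143
Squared deviations: 216.5102, 32.6531, 453.0816, 411.5102, 39.5102, 216.5102, 161.6531
Sum = 1531.4286
Variance = 1531.4286/7 = 218.7755

Variance = 218.7755


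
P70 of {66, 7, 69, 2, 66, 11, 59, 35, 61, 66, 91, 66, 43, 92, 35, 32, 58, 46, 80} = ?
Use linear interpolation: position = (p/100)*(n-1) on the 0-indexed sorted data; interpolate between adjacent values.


Sorted: 2, 7, 11, 32, 35, 35, 43, 46, 58, 59, 61, 66, 66, 66, 66, 69, 80, 91, 92
n = 19
Index = 70/100 * 18 = 12.6000
Lower = data[12] = 66, Upper = data[13] = 66
P70 = 66 + 0.6000*(0) = 66.0000

P70 = 66.0000


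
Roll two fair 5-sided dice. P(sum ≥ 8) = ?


Total outcomes = 5×5 = 25
Favorable (sum ≥ 8): 6
P = 6/25 = 0.2400

P = 0.2400


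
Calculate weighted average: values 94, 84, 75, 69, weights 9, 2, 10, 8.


Numerator = 94*9 + 84*2 + 75*10 + 69*8 = 2316
Denominator = 9 + 2 + 10 + 8 = 29
WM = 2316/29 = 79.8621

WM = 79.8621


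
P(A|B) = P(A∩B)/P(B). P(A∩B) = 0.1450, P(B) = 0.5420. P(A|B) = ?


P(A|B) = 0.1450/0.5420 = 0.2675

P(A|B) = 0.2675


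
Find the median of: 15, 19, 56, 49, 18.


Sorted: 15, 18, 19, 49, 56
n = 5 (odd)
Middle value = 19

Median = 19


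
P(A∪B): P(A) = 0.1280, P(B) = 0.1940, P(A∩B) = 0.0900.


P(A∪B) = 0.1280 + 0.1940 - 0.0900
= 0.3220 - 0.0900
= 0.2320

P(A∪B) = 0.2320


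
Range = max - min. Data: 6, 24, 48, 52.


Max = 52, Min = 6
Range = 52 - 6 = 46

Range = 46


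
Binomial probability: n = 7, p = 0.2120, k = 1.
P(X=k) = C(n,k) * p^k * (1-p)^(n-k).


C(7,1) = 7
p^1 = 0.212000
(1-p)^6 = 0.239418
P = 7 * 0.212000 * 0.239418 = 0.3553

P(X=1) = 0.3553


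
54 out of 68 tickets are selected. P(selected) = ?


P = 54/68 = 0.7941

P = 0.7941


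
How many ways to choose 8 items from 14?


C(14,8) = 14!/(8! × 6!)
= 87178291200/(40320 × 720)
= 3003

C(14,8) = 3003


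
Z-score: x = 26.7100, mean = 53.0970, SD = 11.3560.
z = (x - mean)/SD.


z = (26.7100 - 53.0970)/11.3560
= -26.3870/11.3560
= -2.3236

z = -2.3236


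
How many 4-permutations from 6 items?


P(6,4) = 6!/2!
= 720/2
= 360

P(6,4) = 360


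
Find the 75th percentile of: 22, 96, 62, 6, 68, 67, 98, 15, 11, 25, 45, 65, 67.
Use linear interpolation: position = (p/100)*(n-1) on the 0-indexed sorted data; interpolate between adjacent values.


Sorted: 6, 11, 15, 22, 25, 45, 62, 65, 67, 67, 68, 96, 98
n = 13
Index = 75/100 * 12 = 9.0000
Lower = data[9] = 67, Upper = data[10] = 68
P75 = 67 + 0*(1) = 67.0000

P75 = 67.0000


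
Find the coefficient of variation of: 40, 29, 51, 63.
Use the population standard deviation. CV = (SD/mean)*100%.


Mean = 45.7500
SD = 12.6368
CV = (12.6368/45.7500)*100 = 27.6213%

CV = 27.6213%


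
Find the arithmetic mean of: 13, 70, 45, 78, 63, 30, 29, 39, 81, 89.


Sum = 13 + 70 + 45 + 78 + 63 + 30 + 29 + 39 + 81 + 89 = 537
n = 10
Mean = 537/10 = 53.7000

Mean = 53.7000


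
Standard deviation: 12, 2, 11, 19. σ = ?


Mean = 11.0000
Variance = 36.5000
SD = sqrt(36.5000) = 6.0415

SD = 6.0415


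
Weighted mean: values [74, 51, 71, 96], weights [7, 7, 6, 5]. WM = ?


Numerator = 74*7 + 51*7 + 71*6 + 96*5 = 1781
Denominator = 7 + 7 + 6 + 5 = 25
WM = 1781/25 = 71.2400

WM = 71.2400


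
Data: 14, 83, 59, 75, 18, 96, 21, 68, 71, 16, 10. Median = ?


Sorted: 10, 14, 16, 18, 21, 59, 68, 71, 75, 83, 96
n = 11 (odd)
Middle value = 59

Median = 59


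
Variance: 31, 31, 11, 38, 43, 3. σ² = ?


Mean = 26.1667
Squared deviations: 23.3611, 23.3611, 230.0278, 140.0278, 283.3611, 536.6944
Sum = 1236.8333
Variance = 1236.8333/6 = 206.1389

Variance = 206.1389


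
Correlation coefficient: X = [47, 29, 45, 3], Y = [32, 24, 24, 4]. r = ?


Mean X = 31.0000, Mean Y = 21.0000
SD X = 17.606817, SD Y = 10.344080
Cov = 172.000000
r = 172.000000/(17.606817*10.344080) = 0.9444

r = 0.9444


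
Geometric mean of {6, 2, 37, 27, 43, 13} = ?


Product = 6 × 2 × 37 × 27 × 43 × 13 = 6701292
GM = 6701292^(1/6) = 13.7307

GM = 13.7307


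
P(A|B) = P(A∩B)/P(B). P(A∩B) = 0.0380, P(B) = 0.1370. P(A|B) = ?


P(A|B) = 0.0380/0.1370 = 0.2774

P(A|B) = 0.2774


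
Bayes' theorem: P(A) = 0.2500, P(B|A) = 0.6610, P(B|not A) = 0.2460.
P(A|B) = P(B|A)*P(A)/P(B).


P(B) = P(B|A)*P(A) + P(B|A')*P(A')
= 0.6610*0.2500 + 0.2460*0.7500
= 0.165250 + 0.184500 = 0.349750
P(A|B) = 0.165250/0.349750 = 0.4725

P(A|B) = 0.4725


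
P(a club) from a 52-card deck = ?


13 clubs in 52 cards
P = 13/52 = 0.2500

P = 0.2500


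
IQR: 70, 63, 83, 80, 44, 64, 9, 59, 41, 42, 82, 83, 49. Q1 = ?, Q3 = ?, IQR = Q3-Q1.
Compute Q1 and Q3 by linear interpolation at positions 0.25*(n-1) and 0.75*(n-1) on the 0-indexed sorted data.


Sorted: 9, 41, 42, 44, 49, 59, 63, 64, 70, 80, 82, 83, 83
Q1 (25th %ile) = 44.0000
Q3 (75th %ile) = 80.0000
IQR = 80.0000 - 44.0000 = 36.0000

IQR = 36.0000


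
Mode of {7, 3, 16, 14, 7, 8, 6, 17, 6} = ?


Frequencies: 3:1, 6:2, 7:2, 8:1, 14:1, 16:1, 17:1
Max frequency = 2
Mode = 6, 7

Mode = 6, 7


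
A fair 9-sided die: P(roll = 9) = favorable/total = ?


Favorable outcomes (roll = 9): 1
Total outcomes = 9
P = 1/9 = 0.1111

P = 0.1111


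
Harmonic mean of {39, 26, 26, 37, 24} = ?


Sum of reciprocals = 1/39 + 1/26 + 1/26 + 1/37 + 1/24 = 0.171258
HM = 5/0.171258 = 29.1958

HM = 29.1958


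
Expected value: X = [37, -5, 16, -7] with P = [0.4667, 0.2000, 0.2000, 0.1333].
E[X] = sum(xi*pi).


E[X] = 37*0.4667 - 5*0.2000 + 16*0.2000 - 7*0.1333
= 17.2679 - 1.0000 + 3.2000 - 0.9331
= 18.5348

E[X] = 18.5348


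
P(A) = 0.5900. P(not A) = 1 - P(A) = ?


P(not A) = 1 - 0.5900 = 0.4100

P(not A) = 0.4100


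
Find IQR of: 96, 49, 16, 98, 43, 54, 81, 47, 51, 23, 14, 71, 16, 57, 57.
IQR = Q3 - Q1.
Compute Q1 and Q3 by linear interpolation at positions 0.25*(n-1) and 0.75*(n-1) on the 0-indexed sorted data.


Sorted: 14, 16, 16, 23, 43, 47, 49, 51, 54, 57, 57, 71, 81, 96, 98
Q1 (25th %ile) = 33.0000
Q3 (75th %ile) = 64.0000
IQR = 64.0000 - 33.0000 = 31.0000

IQR = 31.0000


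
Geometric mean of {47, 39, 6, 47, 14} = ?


Product = 47 × 39 × 6 × 47 × 14 = 7236684
GM = 7236684^(1/5) = 23.5455

GM = 23.5455


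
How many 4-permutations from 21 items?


P(21,4) = 21!/17!
= 51090942171709440000/355687428096000
= 143640

P(21,4) = 143640


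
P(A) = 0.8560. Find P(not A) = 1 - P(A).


P(not A) = 1 - 0.8560 = 0.1440

P(not A) = 0.1440


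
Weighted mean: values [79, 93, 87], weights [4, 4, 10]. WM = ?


Numerator = 79*4 + 93*4 + 87*10 = 1558
Denominator = 4 + 4 + 10 = 18
WM = 1558/18 = 86.5556

WM = 86.5556


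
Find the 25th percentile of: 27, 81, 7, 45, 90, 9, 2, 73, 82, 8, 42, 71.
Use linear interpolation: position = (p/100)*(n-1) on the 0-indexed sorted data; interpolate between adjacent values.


Sorted: 2, 7, 8, 9, 27, 42, 45, 71, 73, 81, 82, 90
n = 12
Index = 25/100 * 11 = 2.7500
Lower = data[2] = 8, Upper = data[3] = 9
P25 = 8 + 0.7500*(1) = 8.7500

P25 = 8.7500


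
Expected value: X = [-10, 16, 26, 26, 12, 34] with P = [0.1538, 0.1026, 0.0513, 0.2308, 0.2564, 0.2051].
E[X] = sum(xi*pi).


E[X] = -10*0.1538 + 16*0.1026 + 26*0.0513 + 26*0.2308 + 12*0.2564 + 34*0.2051
= -1.5380 + 1.6416 + 1.3338 + 6.0008 + 3.0768 + 6.9734
= 17.4884

E[X] = 17.4884


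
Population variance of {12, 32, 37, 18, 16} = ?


Mean = 23.0000
Squared deviations: 121.0000, 81.0000, 196.0000, 25.0000, 49.0000
Sum = 472.0000
Variance = 472.0000/5 = 94.4000

Variance = 94.4000


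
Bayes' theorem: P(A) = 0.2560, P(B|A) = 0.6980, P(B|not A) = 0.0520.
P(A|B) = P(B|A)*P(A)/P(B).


P(B) = P(B|A)*P(A) + P(B|A')*P(A')
= 0.6980*0.2560 + 0.0520*0.7440
= 0.178688 + 0.038688 = 0.217376
P(A|B) = 0.178688/0.217376 = 0.8220

P(A|B) = 0.8220


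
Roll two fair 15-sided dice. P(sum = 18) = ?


Total outcomes = 15×15 = 225
Favorable (sum = 18): 13
P = 13/225 = 0.0578

P = 0.0578


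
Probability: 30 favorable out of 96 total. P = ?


P = 30/96 = 0.3125

P = 0.3125


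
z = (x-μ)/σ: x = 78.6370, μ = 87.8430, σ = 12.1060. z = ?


z = (78.6370 - 87.8430)/12.1060
= -9.2060/12.1060
= -0.7604

z = -0.7604


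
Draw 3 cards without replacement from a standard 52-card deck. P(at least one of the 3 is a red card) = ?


P(at least one) = 1 - P(none)
P(none) = (26/52) × (25/51) × (24/50) = 0.117647
P(at least one) = 1 - 0.117647 = 0.8824

P = 0.8824


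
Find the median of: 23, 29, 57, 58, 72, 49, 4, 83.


Sorted: 4, 23, 29, 49, 57, 58, 72, 83
n = 8 (even)
Middle values: 49 and 57
Median = (49+57)/2 = 53.0000

Median = 53.0000


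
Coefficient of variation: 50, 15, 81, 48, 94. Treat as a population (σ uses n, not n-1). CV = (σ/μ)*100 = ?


Mean = 57.6000
SD = 27.7027
CV = (27.7027/57.6000)*100 = 48.0950%

CV = 48.0950%


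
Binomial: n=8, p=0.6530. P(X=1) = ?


C(8,1) = 8
p^1 = 0.653000
(1-p)^7 = 0.000606
P = 8 * 0.653000 * 0.000606 = 0.0032

P(X=1) = 0.0032


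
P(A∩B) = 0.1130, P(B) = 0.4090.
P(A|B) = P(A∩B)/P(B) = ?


P(A|B) = 0.1130/0.4090 = 0.2763

P(A|B) = 0.2763


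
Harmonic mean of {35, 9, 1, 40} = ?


Sum of reciprocals = 1/35 + 1/9 + 1/1 + 1/40 = 1.164683
HM = 4/1.164683 = 3.4344

HM = 3.4344


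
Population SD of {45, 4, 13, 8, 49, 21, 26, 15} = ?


Mean = 22.6250
Variance = 240.2344
SD = sqrt(240.2344) = 15.4995

SD = 15.4995


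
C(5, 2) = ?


C(5,2) = 5!/(2! × 3!)
= 120/(2 × 6)
= 10

C(5,2) = 10


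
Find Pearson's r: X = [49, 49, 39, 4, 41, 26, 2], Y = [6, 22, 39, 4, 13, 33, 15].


Mean X = 30.0000, Mean Y = 18.8571
SD X = 18.516402, SD Y = 12.252447
Cov = 52.857143
r = 52.857143/(18.516402*12.252447) = 0.2330

r = 0.2330


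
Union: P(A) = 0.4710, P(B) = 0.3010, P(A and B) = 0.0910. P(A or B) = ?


P(A∪B) = 0.4710 + 0.3010 - 0.0910
= 0.7720 - 0.0910
= 0.6810

P(A∪B) = 0.6810


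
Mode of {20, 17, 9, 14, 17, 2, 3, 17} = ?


Frequencies: 2:1, 3:1, 9:1, 14:1, 17:3, 20:1
Max frequency = 3
Mode = 17

Mode = 17


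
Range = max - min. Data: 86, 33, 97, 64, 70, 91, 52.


Max = 97, Min = 33
Range = 97 - 33 = 64

Range = 64


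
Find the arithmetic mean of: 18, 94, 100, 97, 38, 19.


Sum = 18 + 94 + 100 + 97 + 38 + 19 = 366
n = 6
Mean = 366/6 = 61.0000

Mean = 61.0000


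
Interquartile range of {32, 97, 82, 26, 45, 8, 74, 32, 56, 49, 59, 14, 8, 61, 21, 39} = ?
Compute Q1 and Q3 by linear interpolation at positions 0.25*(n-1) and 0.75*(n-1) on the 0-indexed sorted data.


Sorted: 8, 8, 14, 21, 26, 32, 32, 39, 45, 49, 56, 59, 61, 74, 82, 97
Q1 (25th %ile) = 24.7500
Q3 (75th %ile) = 59.5000
IQR = 59.5000 - 24.7500 = 34.7500

IQR = 34.7500


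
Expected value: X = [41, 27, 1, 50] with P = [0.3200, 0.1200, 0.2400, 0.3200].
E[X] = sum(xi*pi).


E[X] = 41*0.3200 + 27*0.1200 + 1*0.2400 + 50*0.3200
= 13.1200 + 3.2400 + 0.2400 + 16.0000
= 32.6000

E[X] = 32.6000


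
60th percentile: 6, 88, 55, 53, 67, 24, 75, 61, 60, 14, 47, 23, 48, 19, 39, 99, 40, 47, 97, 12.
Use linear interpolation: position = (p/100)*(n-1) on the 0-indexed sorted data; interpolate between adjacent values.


Sorted: 6, 12, 14, 19, 23, 24, 39, 40, 47, 47, 48, 53, 55, 60, 61, 67, 75, 88, 97, 99
n = 20
Index = 60/100 * 19 = 11.4000
Lower = data[11] = 53, Upper = data[12] = 55
P60 = 53 + 0.4000*(2) = 53.8000

P60 = 53.8000


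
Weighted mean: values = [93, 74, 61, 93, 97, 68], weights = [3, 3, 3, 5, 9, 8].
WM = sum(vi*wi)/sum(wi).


Numerator = 93*3 + 74*3 + 61*3 + 93*5 + 97*9 + 68*8 = 2566
Denominator = 3 + 3 + 3 + 5 + 9 + 8 = 31
WM = 2566/31 = 82.7742

WM = 82.7742


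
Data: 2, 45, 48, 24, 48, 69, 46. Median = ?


Sorted: 2, 24, 45, 46, 48, 48, 69
n = 7 (odd)
Middle value = 46

Median = 46


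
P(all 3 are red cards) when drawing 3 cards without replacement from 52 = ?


P(all red cards) = (26/52) × (25/51) × (24/50)
= 0.1176

P = 0.1176


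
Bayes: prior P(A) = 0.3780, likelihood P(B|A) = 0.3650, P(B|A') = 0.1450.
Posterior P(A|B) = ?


P(B) = P(B|A)*P(A) + P(B|A')*P(A')
= 0.3650*0.3780 + 0.1450*0.6220
= 0.137970 + 0.090190 = 0.228160
P(A|B) = 0.137970/0.228160 = 0.6047

P(A|B) = 0.6047


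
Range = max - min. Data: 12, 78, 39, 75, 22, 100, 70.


Max = 100, Min = 12
Range = 100 - 12 = 88

Range = 88


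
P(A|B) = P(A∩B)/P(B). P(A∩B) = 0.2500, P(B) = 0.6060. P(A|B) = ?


P(A|B) = 0.2500/0.6060 = 0.4125

P(A|B) = 0.4125


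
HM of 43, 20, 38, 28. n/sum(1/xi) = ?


Sum of reciprocals = 1/43 + 1/20 + 1/38 + 1/28 = 0.135286
HM = 4/0.135286 = 29.5670

HM = 29.5670


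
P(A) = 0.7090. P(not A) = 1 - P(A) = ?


P(not A) = 1 - 0.7090 = 0.2910

P(not A) = 0.2910


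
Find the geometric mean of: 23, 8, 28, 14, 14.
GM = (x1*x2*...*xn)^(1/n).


Product = 23 × 8 × 28 × 14 × 14 = 1009792
GM = 1009792^(1/5) = 15.8798

GM = 15.8798


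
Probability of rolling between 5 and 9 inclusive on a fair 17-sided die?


Favorable outcomes (5 ≤ roll ≤ 9): 5
Total outcomes = 17
P = 5/17 = 0.2941

P = 0.2941


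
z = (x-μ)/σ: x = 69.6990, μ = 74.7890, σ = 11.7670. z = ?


z = (69.6990 - 74.7890)/11.7670
= -5.0900/11.7670
= -0.4326

z = -0.4326


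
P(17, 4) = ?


P(17,4) = 17!/13!
= 355687428096000/6227020800
= 57120

P(17,4) = 57120


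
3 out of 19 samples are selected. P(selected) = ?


P = 3/19 = 0.1579

P = 0.1579


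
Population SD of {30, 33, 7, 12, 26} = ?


Mean = 21.6000
Variance = 105.0400
SD = sqrt(105.0400) = 10.2489

SD = 10.2489


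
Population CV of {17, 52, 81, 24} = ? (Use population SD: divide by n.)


Mean = 43.5000
SD = 25.3032
CV = (25.3032/43.5000)*100 = 58.1682%

CV = 58.1682%


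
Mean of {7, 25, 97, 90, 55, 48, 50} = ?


Sum = 7 + 25 + 97 + 90 + 55 + 48 + 50 = 372
n = 7
Mean = 372/7 = 53.1429

Mean = 53.1429


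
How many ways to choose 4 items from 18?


C(18,4) = 18!/(4! × 14!)
= 6402373705728000/(24 × 87178291200)
= 3060

C(18,4) = 3060


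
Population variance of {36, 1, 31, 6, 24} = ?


Mean = 19.6000
Squared deviations: 268.9600, 345.9600, 129.9600, 184.9600, 19.3600
Sum = 949.2000
Variance = 949.2000/5 = 189.8400

Variance = 189.8400


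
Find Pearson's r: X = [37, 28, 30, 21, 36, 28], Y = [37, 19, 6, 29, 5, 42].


Mean X = 30.0000, Mean Y = 23.0000
SD X = 5.385165, SD Y = 14.271183
Cov = -15.666667
r = -15.666667/(5.385165*14.271183) = -0.2039

r = -0.2039


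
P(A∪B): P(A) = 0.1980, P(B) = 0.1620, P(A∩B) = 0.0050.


P(A∪B) = 0.1980 + 0.1620 - 0.0050
= 0.3600 - 0.0050
= 0.3550

P(A∪B) = 0.3550


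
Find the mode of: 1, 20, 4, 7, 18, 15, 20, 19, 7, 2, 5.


Frequencies: 1:1, 2:1, 4:1, 5:1, 7:2, 15:1, 18:1, 19:1, 20:2
Max frequency = 2
Mode = 7, 20

Mode = 7, 20


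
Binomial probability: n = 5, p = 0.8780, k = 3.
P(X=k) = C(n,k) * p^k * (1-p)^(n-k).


C(5,3) = 10
p^3 = 0.676836
(1-p)^2 = 0.014884
P = 10 * 0.676836 * 0.014884 = 0.1007

P(X=3) = 0.1007


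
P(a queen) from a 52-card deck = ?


4 queens in 52 cards
P = 4/52 = 0.0769

P = 0.0769


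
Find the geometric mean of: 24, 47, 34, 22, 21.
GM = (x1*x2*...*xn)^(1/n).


Product = 24 × 47 × 34 × 22 × 21 = 17718624
GM = 17718624^(1/5) = 28.1635

GM = 28.1635


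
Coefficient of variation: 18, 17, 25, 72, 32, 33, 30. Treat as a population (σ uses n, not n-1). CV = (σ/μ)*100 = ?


Mean = 32.4286
SD = 17.2118
CV = (17.2118/32.4286)*100 = 53.0759%

CV = 53.0759%


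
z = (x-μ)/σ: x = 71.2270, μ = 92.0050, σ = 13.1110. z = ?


z = (71.2270 - 92.0050)/13.1110
= -20.7780/13.1110
= -1.5848

z = -1.5848


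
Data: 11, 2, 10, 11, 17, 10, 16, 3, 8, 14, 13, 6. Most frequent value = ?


Frequencies: 2:1, 3:1, 6:1, 8:1, 10:2, 11:2, 13:1, 14:1, 16:1, 17:1
Max frequency = 2
Mode = 10, 11

Mode = 10, 11


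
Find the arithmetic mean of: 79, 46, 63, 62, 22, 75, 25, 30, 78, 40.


Sum = 79 + 46 + 63 + 62 + 22 + 75 + 25 + 30 + 78 + 40 = 520
n = 10
Mean = 520/10 = 52.0000

Mean = 52.0000


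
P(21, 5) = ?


P(21,5) = 21!/16!
= 51090942171709440000/20922789888000
= 2441880

P(21,5) = 2441880


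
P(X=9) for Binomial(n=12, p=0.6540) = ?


C(12,9) = 220
p^9 = 0.021888
(1-p)^3 = 0.041422
P = 220 * 0.021888 * 0.041422 = 0.1995

P(X=9) = 0.1995


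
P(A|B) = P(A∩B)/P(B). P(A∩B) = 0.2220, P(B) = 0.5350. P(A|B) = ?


P(A|B) = 0.2220/0.5350 = 0.4150

P(A|B) = 0.4150


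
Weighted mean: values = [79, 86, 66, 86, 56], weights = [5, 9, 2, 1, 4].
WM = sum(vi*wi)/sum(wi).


Numerator = 79*5 + 86*9 + 66*2 + 86*1 + 56*4 = 1611
Denominator = 5 + 9 + 2 + 1 + 4 = 21
WM = 1611/21 = 76.7143

WM = 76.7143


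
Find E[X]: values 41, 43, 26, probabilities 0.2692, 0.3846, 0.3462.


E[X] = 41*0.2692 + 43*0.3846 + 26*0.3462
= 11.0372 + 16.5378 + 9.0012
= 36.5762

E[X] = 36.5762


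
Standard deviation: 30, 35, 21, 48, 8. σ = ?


Mean = 28.4000
Variance = 180.2400
SD = sqrt(180.2400) = 13.4253

SD = 13.4253


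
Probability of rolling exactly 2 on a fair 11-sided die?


Favorable outcomes (roll = 2): 1
Total outcomes = 11
P = 1/11 = 0.0909

P = 0.0909


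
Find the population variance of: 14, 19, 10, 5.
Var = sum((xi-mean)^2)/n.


Mean = 12.0000
Squared deviations: 4.0000, 49.0000, 4.0000, 49.0000
Sum = 106.0000
Variance = 106.0000/4 = 26.5000

Variance = 26.5000


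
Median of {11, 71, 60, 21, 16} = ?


Sorted: 11, 16, 21, 60, 71
n = 5 (odd)
Middle value = 21

Median = 21


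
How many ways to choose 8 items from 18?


C(18,8) = 18!/(8! × 10!)
= 6402373705728000/(40320 × 3628800)
= 43758

C(18,8) = 43758


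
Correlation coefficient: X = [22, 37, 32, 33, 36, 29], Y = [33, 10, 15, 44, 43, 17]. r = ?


Mean X = 31.5000, Mean Y = 27.0000
SD X = 4.991660, SD Y = 13.625956
Cov = -5.666667
r = -5.666667/(4.991660*13.625956) = -0.0833

r = -0.0833


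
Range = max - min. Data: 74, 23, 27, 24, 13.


Max = 74, Min = 13
Range = 74 - 13 = 61

Range = 61


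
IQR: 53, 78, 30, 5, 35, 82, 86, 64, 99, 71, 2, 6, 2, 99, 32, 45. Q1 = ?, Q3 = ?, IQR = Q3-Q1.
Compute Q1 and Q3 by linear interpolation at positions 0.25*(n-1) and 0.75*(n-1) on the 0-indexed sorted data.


Sorted: 2, 2, 5, 6, 30, 32, 35, 45, 53, 64, 71, 78, 82, 86, 99, 99
Q1 (25th %ile) = 24.0000
Q3 (75th %ile) = 79.0000
IQR = 79.0000 - 24.0000 = 55.0000

IQR = 55.0000


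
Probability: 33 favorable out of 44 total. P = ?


P = 33/44 = 0.7500

P = 0.7500


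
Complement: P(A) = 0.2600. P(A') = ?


P(not A) = 1 - 0.2600 = 0.7400

P(not A) = 0.7400


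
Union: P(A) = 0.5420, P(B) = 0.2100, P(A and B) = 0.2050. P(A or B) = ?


P(A∪B) = 0.5420 + 0.2100 - 0.2050
= 0.7520 - 0.2050
= 0.5470

P(A∪B) = 0.5470


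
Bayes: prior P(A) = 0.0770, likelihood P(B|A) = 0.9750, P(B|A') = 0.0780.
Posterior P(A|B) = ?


P(B) = P(B|A)*P(A) + P(B|A')*P(A')
= 0.9750*0.0770 + 0.0780*0.9230
= 0.075075 + 0.071994 = 0.147069
P(A|B) = 0.075075/0.147069 = 0.5105

P(A|B) = 0.5105


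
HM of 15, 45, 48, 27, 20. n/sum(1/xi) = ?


Sum of reciprocals = 1/15 + 1/45 + 1/48 + 1/27 + 1/20 = 0.196759
HM = 5/0.196759 = 25.4118

HM = 25.4118


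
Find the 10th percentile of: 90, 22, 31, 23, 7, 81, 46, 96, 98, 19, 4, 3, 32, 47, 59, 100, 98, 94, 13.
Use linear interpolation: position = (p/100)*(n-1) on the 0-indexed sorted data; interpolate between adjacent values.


Sorted: 3, 4, 7, 13, 19, 22, 23, 31, 32, 46, 47, 59, 81, 90, 94, 96, 98, 98, 100
n = 19
Index = 10/100 * 18 = 1.8000
Lower = data[1] = 4, Upper = data[2] = 7
P10 = 4 + 0.8000*(3) = 6.4000

P10 = 6.4000


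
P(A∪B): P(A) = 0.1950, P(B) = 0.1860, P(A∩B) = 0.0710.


P(A∪B) = 0.1950 + 0.1860 - 0.0710
= 0.3810 - 0.0710
= 0.3100

P(A∪B) = 0.3100


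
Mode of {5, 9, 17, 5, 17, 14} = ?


Frequencies: 5:2, 9:1, 14:1, 17:2
Max frequency = 2
Mode = 5, 17

Mode = 5, 17


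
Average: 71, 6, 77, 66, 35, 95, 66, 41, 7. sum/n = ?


Sum = 71 + 6 + 77 + 66 + 35 + 95 + 66 + 41 + 7 = 464
n = 9
Mean = 464/9 = 51.5556

Mean = 51.5556


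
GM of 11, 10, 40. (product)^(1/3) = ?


Product = 11 × 10 × 40 = 4400
GM = 4400^(1/3) = 16.3864

GM = 16.3864


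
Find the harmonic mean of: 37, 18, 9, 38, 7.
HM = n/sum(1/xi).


Sum of reciprocals = 1/37 + 1/18 + 1/9 + 1/38 + 1/7 = 0.362867
HM = 5/0.362867 = 13.7792

HM = 13.7792


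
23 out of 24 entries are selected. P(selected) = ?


P = 23/24 = 0.9583

P = 0.9583


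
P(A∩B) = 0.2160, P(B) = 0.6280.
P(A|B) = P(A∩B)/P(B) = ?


P(A|B) = 0.2160/0.6280 = 0.3439

P(A|B) = 0.3439


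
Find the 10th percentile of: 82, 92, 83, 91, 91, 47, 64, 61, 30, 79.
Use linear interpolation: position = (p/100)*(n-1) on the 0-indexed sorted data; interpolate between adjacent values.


Sorted: 30, 47, 61, 64, 79, 82, 83, 91, 91, 92
n = 10
Index = 10/100 * 9 = 0.9000
Lower = data[0] = 30, Upper = data[1] = 47
P10 = 30 + 0.9000*(17) = 45.3000

P10 = 45.3000


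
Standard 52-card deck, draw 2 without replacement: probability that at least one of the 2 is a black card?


P(at least one) = 1 - P(none)
P(none) = (26/52) × (25/51) = 0.245098
P(at least one) = 1 - 0.245098 = 0.7549

P = 0.7549


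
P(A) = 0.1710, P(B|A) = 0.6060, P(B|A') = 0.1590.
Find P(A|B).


P(B) = P(B|A)*P(A) + P(B|A')*P(A')
= 0.6060*0.1710 + 0.1590*0.8290
= 0.103626 + 0.131811 = 0.235437
P(A|B) = 0.103626/0.235437 = 0.4401

P(A|B) = 0.4401


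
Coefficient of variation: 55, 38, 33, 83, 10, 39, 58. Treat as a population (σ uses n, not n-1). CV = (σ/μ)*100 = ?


Mean = 45.1429
SD = 21.2699
CV = (21.2699/45.1429)*100 = 47.1168%

CV = 47.1168%


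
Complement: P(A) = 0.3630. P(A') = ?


P(not A) = 1 - 0.3630 = 0.6370

P(not A) = 0.6370


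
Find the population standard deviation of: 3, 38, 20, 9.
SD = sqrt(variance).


Mean = 17.5000
Variance = 177.2500
SD = sqrt(177.2500) = 13.3135

SD = 13.3135


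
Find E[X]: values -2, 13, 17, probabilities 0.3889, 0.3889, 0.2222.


E[X] = -2*0.3889 + 13*0.3889 + 17*0.2222
= -0.7778 + 5.0557 + 3.7774
= 8.0553

E[X] = 8.0553


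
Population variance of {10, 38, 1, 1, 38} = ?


Mean = 17.6000
Squared deviations: 57.7600, 416.1600, 275.5600, 275.5600, 416.1600
Sum = 1441.2000
Variance = 1441.2000/5 = 288.2400

Variance = 288.2400


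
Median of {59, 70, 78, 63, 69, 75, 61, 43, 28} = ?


Sorted: 28, 43, 59, 61, 63, 69, 70, 75, 78
n = 9 (odd)
Middle value = 63

Median = 63


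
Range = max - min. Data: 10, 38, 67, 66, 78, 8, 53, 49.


Max = 78, Min = 8
Range = 78 - 8 = 70

Range = 70


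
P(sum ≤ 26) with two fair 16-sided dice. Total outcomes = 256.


Total outcomes = 16×16 = 256
Favorable (sum ≤ 26): 235
P = 235/256 = 0.9180

P = 0.9180


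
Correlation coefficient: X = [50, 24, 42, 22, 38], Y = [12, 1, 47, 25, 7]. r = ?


Mean X = 35.2000, Mean Y = 18.4000
SD X = 10.703271, SD Y = 16.341359
Cov = 35.120000
r = 35.120000/(10.703271*16.341359) = 0.2008

r = 0.2008


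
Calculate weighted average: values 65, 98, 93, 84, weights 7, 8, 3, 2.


Numerator = 65*7 + 98*8 + 93*3 + 84*2 = 1686
Denominator = 7 + 8 + 3 + 2 = 20
WM = 1686/20 = 84.3000

WM = 84.3000


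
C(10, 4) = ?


C(10,4) = 10!/(4! × 6!)
= 3628800/(24 × 720)
= 210

C(10,4) = 210


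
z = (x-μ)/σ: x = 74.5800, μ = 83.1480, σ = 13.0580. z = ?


z = (74.5800 - 83.1480)/13.0580
= -8.5680/13.0580
= -0.6561

z = -0.6561


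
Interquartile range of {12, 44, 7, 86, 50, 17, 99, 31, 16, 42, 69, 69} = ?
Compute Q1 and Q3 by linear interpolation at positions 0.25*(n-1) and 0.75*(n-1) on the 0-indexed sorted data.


Sorted: 7, 12, 16, 17, 31, 42, 44, 50, 69, 69, 86, 99
Q1 (25th %ile) = 16.7500
Q3 (75th %ile) = 69.0000
IQR = 69.0000 - 16.7500 = 52.2500

IQR = 52.2500


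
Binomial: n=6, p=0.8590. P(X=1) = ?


C(6,1) = 6
p^1 = 0.859000
(1-p)^5 = 5.573084e-05
P = 6 * 0.859000 * 5.573084e-05 = 0.0003

P(X=1) = 0.0003


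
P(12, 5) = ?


P(12,5) = 12!/7!
= 479001600/5040
= 95040

P(12,5) = 95040


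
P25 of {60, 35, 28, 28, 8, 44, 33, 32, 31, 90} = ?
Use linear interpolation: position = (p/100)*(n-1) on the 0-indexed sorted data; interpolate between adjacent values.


Sorted: 8, 28, 28, 31, 32, 33, 35, 44, 60, 90
n = 10
Index = 25/100 * 9 = 2.2500
Lower = data[2] = 28, Upper = data[3] = 31
P25 = 28 + 0.2500*(3) = 28.7500

P25 = 28.7500


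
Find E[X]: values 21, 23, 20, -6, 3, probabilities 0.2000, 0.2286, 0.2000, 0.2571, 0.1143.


E[X] = 21*0.2000 + 23*0.2286 + 20*0.2000 - 6*0.2571 + 3*0.1143
= 4.2000 + 5.2578 + 4.0000 - 1.5426 + 0.3429
= 12.2581

E[X] = 12.2581


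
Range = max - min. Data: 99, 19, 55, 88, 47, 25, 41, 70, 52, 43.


Max = 99, Min = 19
Range = 99 - 19 = 80

Range = 80


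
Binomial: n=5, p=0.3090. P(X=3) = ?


C(5,3) = 10
p^3 = 0.029504
(1-p)^2 = 0.477481
P = 10 * 0.029504 * 0.477481 = 0.1409

P(X=3) = 0.1409


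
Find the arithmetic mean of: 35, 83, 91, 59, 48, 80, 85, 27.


Sum = 35 + 83 + 91 + 59 + 48 + 80 + 85 + 27 = 508
n = 8
Mean = 508/8 = 63.5000

Mean = 63.5000


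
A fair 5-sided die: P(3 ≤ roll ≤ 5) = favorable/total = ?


Favorable outcomes (3 ≤ roll ≤ 5): 3
Total outcomes = 5
P = 3/5 = 0.6000

P = 0.6000


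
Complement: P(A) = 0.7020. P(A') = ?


P(not A) = 1 - 0.7020 = 0.2980

P(not A) = 0.2980


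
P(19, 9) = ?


P(19,9) = 19!/10!
= 121645100408832000/3628800
= 33522128640

P(19,9) = 33522128640


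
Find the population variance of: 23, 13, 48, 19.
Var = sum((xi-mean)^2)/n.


Mean = 25.7500
Squared deviations: 7.5625, 162.5625, 495.0625, 45.5625
Sum = 710.7500
Variance = 710.7500/4 = 177.6875

Variance = 177.6875


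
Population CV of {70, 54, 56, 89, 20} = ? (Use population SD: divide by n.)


Mean = 57.8000
SD = 22.6663
CV = (22.6663/57.8000)*100 = 39.2150%

CV = 39.2150%


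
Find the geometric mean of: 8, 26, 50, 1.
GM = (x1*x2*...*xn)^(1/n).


Product = 8 × 26 × 50 × 1 = 10400
GM = 10400^(1/4) = 10.0985

GM = 10.0985


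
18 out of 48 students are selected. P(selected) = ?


P = 18/48 = 0.3750

P = 0.3750


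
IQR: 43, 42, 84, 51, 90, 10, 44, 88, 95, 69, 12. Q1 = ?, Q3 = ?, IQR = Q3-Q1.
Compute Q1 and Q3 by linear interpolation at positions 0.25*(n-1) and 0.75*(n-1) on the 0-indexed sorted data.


Sorted: 10, 12, 42, 43, 44, 51, 69, 84, 88, 90, 95
Q1 (25th %ile) = 42.5000
Q3 (75th %ile) = 86.0000
IQR = 86.0000 - 42.5000 = 43.5000

IQR = 43.5000


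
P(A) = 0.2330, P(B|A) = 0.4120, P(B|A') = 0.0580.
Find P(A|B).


P(B) = P(B|A)*P(A) + P(B|A')*P(A')
= 0.4120*0.2330 + 0.0580*0.7670
= 0.095996 + 0.044486 = 0.140482
P(A|B) = 0.095996/0.140482 = 0.6833

P(A|B) = 0.6833


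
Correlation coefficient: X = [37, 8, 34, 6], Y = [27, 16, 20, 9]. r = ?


Mean X = 21.2500, Mean Y = 18.0000
SD X = 14.306904, SD Y = 6.519202
Cov = 82.750000
r = 82.750000/(14.306904*6.519202) = 0.8872

r = 0.8872


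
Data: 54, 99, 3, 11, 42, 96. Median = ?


Sorted: 3, 11, 42, 54, 96, 99
n = 6 (even)
Middle values: 42 and 54
Median = (42+54)/2 = 48.0000

Median = 48.0000


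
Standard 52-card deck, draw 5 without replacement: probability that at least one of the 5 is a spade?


P(at least one) = 1 - P(none)
P(none) = (39/52) × (38/51) × (37/50) × (36/49) × (35/48) = 0.221534
P(at least one) = 1 - 0.221534 = 0.7785

P = 0.7785


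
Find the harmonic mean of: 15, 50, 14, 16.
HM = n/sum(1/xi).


Sum of reciprocals = 1/15 + 1/50 + 1/14 + 1/16 = 0.220595
HM = 4/0.220595 = 18.1328

HM = 18.1328


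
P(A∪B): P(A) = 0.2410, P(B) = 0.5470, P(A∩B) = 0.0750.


P(A∪B) = 0.2410 + 0.5470 - 0.0750
= 0.7880 - 0.0750
= 0.7130

P(A∪B) = 0.7130


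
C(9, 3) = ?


C(9,3) = 9!/(3! × 6!)
= 362880/(6 × 720)
= 84

C(9,3) = 84


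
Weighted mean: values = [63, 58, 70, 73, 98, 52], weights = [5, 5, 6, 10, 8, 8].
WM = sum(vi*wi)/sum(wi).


Numerator = 63*5 + 58*5 + 70*6 + 73*10 + 98*8 + 52*8 = 2955
Denominator = 5 + 5 + 6 + 10 + 8 + 8 = 42
WM = 2955/42 = 70.3571

WM = 70.3571


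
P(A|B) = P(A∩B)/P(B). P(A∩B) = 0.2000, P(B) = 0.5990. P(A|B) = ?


P(A|B) = 0.2000/0.5990 = 0.3339

P(A|B) = 0.3339


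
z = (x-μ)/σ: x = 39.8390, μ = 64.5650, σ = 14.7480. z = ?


z = (39.8390 - 64.5650)/14.7480
= -24.7260/14.7480
= -1.6766

z = -1.6766


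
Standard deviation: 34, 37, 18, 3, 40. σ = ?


Mean = 26.4000
Variance = 194.6400
SD = sqrt(194.6400) = 13.9513

SD = 13.9513


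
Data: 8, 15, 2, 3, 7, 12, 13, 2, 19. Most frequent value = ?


Frequencies: 2:2, 3:1, 7:1, 8:1, 12:1, 13:1, 15:1, 19:1
Max frequency = 2
Mode = 2

Mode = 2


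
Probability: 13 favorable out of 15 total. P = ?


P = 13/15 = 0.8667

P = 0.8667


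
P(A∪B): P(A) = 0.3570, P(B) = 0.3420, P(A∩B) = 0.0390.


P(A∪B) = 0.3570 + 0.3420 - 0.0390
= 0.6990 - 0.0390
= 0.6600

P(A∪B) = 0.6600


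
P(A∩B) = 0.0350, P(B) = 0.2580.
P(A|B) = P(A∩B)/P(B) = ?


P(A|B) = 0.0350/0.2580 = 0.1357

P(A|B) = 0.1357


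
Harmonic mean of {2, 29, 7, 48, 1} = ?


Sum of reciprocals = 1/2 + 1/29 + 1/7 + 1/48 + 1/1 = 1.698173
HM = 5/1.698173 = 2.9443

HM = 2.9443


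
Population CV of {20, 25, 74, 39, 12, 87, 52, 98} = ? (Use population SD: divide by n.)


Mean = 50.8750
SD = 30.2838
CV = (30.2838/50.8750)*100 = 59.5259%

CV = 59.5259%


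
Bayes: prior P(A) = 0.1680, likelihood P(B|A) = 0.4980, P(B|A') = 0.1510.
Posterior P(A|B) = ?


P(B) = P(B|A)*P(A) + P(B|A')*P(A')
= 0.4980*0.1680 + 0.1510*0.8320
= 0.083664 + 0.125632 = 0.209296
P(A|B) = 0.083664/0.209296 = 0.3997

P(A|B) = 0.3997


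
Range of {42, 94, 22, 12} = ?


Max = 94, Min = 12
Range = 94 - 12 = 82

Range = 82


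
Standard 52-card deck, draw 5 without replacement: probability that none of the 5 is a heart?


P(no hearts) = (39/52) × (38/51) × (37/50) × (36/49) × (35/48)
= 0.2215

P = 0.2215


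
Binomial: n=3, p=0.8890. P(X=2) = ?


C(3,2) = 3
p^2 = 0.790321
(1-p)^1 = 0.111000
P = 3 * 0.790321 * 0.111000 = 0.2632

P(X=2) = 0.2632


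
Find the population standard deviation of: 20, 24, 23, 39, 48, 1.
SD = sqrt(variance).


Mean = 25.8333
Variance = 221.1389
SD = sqrt(221.1389) = 14.8707

SD = 14.8707


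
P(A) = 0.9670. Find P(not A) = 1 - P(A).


P(not A) = 1 - 0.9670 = 0.0330

P(not A) = 0.0330


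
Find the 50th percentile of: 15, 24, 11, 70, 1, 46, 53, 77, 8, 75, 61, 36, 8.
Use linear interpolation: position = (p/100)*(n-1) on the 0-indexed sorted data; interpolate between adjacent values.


Sorted: 1, 8, 8, 11, 15, 24, 36, 46, 53, 61, 70, 75, 77
n = 13
Index = 50/100 * 12 = 6.0000
Lower = data[6] = 36, Upper = data[7] = 46
P50 = 36 + 0*(10) = 36.0000

P50 = 36.0000


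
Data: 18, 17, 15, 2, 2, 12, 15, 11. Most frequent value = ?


Frequencies: 2:2, 11:1, 12:1, 15:2, 17:1, 18:1
Max frequency = 2
Mode = 2, 15

Mode = 2, 15


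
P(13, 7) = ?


P(13,7) = 13!/6!
= 6227020800/720
= 8648640

P(13,7) = 8648640


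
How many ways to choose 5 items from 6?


C(6,5) = 6!/(5! × 1!)
= 720/(120 × 1)
= 6

C(6,5) = 6


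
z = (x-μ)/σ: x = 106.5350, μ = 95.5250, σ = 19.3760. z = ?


z = (106.5350 - 95.5250)/19.3760
= 11.0100/19.3760
= 0.5682

z = 0.5682


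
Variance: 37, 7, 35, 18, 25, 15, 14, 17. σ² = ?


Mean = 21.0000
Squared deviations: 256.0000, 196.0000, 196.0000, 9.0000, 16.0000, 36.0000, 49.0000, 16.0000
Sum = 774.0000
Variance = 774.0000/8 = 96.7500

Variance = 96.7500


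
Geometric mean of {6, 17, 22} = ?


Product = 6 × 17 × 22 = 2244
GM = 2244^(1/3) = 13.0920

GM = 13.0920


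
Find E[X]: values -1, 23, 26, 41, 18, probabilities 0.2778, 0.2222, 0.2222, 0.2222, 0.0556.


E[X] = -1*0.2778 + 23*0.2222 + 26*0.2222 + 41*0.2222 + 18*0.0556
= -0.2778 + 5.1106 + 5.7772 + 9.1102 + 1.0008
= 20.7210

E[X] = 20.7210


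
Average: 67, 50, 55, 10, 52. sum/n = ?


Sum = 67 + 50 + 55 + 10 + 52 = 234
n = 5
Mean = 234/5 = 46.8000

Mean = 46.8000


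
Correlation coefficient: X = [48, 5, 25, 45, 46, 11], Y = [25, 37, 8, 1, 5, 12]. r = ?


Mean X = 30.0000, Mean Y = 14.6667
SD X = 17.397318, SD Y = 12.498889
Cov = -108.000000
r = -108.000000/(17.397318*12.498889) = -0.4967

r = -0.4967


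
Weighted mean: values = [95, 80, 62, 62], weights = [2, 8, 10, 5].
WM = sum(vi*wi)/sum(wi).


Numerator = 95*2 + 80*8 + 62*10 + 62*5 = 1760
Denominator = 2 + 8 + 10 + 5 = 25
WM = 1760/25 = 70.4000

WM = 70.4000


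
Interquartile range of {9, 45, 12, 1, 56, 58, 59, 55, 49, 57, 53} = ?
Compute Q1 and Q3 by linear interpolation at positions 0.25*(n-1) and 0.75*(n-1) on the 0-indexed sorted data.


Sorted: 1, 9, 12, 45, 49, 53, 55, 56, 57, 58, 59
Q1 (25th %ile) = 28.5000
Q3 (75th %ile) = 56.5000
IQR = 56.5000 - 28.5000 = 28.0000

IQR = 28.0000


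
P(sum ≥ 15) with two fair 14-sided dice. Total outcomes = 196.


Total outcomes = 14×14 = 196
Favorable (sum ≥ 15): 105
P = 105/196 = 0.5357

P = 0.5357


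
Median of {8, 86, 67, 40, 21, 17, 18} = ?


Sorted: 8, 17, 18, 21, 40, 67, 86
n = 7 (odd)
Middle value = 21

Median = 21


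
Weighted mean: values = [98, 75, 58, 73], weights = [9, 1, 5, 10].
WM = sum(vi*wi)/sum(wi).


Numerator = 98*9 + 75*1 + 58*5 + 73*10 = 1977
Denominator = 9 + 1 + 5 + 10 = 25
WM = 1977/25 = 79.0800

WM = 79.0800


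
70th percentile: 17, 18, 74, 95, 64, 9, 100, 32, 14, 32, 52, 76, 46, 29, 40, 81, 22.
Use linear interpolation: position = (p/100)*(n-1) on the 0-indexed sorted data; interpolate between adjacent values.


Sorted: 9, 14, 17, 18, 22, 29, 32, 32, 40, 46, 52, 64, 74, 76, 81, 95, 100
n = 17
Index = 70/100 * 16 = 11.2000
Lower = data[11] = 64, Upper = data[12] = 74
P70 = 64 + 0.2000*(10) = 66.0000

P70 = 66.0000


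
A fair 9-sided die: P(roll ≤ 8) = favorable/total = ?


Favorable outcomes (roll ≤ 8): 8
Total outcomes = 9
P = 8/9 = 0.8889

P = 0.8889


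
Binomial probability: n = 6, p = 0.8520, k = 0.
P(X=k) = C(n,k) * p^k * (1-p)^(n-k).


C(6,0) = 1
p^0 = 1.000000
(1-p)^6 = 1.050922e-05
P = 1 * 1.000000 * 1.050922e-05 = 1.0509e-05

P(X=0) = 1.0509e-05


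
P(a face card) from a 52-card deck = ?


12 face cards in 52 cards
P = 12/52 = 0.2308

P = 0.2308


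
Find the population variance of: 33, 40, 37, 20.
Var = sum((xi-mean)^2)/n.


Mean = 32.5000
Squared deviations: 0.2500, 56.2500, 20.2500, 156.2500
Sum = 233.0000
Variance = 233.0000/4 = 58.2500

Variance = 58.2500


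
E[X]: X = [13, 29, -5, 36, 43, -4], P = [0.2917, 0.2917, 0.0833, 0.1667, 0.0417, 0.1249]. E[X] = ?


E[X] = 13*0.2917 + 29*0.2917 - 5*0.0833 + 36*0.1667 + 43*0.0417 - 4*0.1249
= 3.7921 + 8.4593 - 0.4165 + 6.0012 + 1.7931 - 0.4996
= 19.1296

E[X] = 19.1296


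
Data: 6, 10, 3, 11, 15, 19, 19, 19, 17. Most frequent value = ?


Frequencies: 3:1, 6:1, 10:1, 11:1, 15:1, 17:1, 19:3
Max frequency = 3
Mode = 19

Mode = 19


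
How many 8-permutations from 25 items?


P(25,8) = 25!/17!
= 15511210043330985984000000/355687428096000
= 43609104000

P(25,8) = 43609104000


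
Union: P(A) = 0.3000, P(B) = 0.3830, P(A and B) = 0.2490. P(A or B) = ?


P(A∪B) = 0.3000 + 0.3830 - 0.2490
= 0.6830 - 0.2490
= 0.4340

P(A∪B) = 0.4340


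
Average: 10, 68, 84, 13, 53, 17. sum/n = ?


Sum = 10 + 68 + 84 + 13 + 53 + 17 = 245
n = 6
Mean = 245/6 = 40.8333

Mean = 40.8333


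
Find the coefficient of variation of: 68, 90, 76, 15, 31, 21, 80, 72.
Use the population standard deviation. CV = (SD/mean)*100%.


Mean = 56.6250
SD = 27.5224
CV = (27.5224/56.6250)*100 = 48.6047%

CV = 48.6047%


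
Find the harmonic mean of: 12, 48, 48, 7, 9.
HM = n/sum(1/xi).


Sum of reciprocals = 1/12 + 1/48 + 1/48 + 1/7 + 1/9 = 0.378968
HM = 5/0.378968 = 13.1937

HM = 13.1937


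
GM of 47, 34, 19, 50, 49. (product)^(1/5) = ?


Product = 47 × 34 × 19 × 50 × 49 = 74386900
GM = 74386900^(1/5) = 37.5232

GM = 37.5232


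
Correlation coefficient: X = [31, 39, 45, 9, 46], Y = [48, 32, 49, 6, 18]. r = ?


Mean X = 34.0000, Mean Y = 30.6000
SD X = 13.594116, SD Y = 16.776174
Cov = 124.200000
r = 124.200000/(13.594116*16.776174) = 0.5446

r = 0.5446


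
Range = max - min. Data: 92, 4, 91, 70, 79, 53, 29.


Max = 92, Min = 4
Range = 92 - 4 = 88

Range = 88


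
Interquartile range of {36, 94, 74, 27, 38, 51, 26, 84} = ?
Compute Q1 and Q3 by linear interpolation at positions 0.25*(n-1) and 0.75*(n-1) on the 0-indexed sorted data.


Sorted: 26, 27, 36, 38, 51, 74, 84, 94
Q1 (25th %ile) = 33.7500
Q3 (75th %ile) = 76.5000
IQR = 76.5000 - 33.7500 = 42.7500

IQR = 42.7500
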